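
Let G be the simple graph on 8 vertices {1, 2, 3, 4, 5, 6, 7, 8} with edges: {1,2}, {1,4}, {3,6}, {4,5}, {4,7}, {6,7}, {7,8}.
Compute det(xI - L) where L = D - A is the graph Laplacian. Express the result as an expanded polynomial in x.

x^8 - 14x^7 + 76x^6 - 204x^5 + 286x^4 - 204x^3 + 68x^2 - 8x

With the vertex order [1, 2, 3, 4, 5, 6, 7, 8], the degrees are [2, 1, 1, 3, 1, 2, 3, 1], giving D = diag(2, 1, 1, 3, 1, 2, 3, 1) and L = D - A. Computing det(xI - L) by cofactor expansion (or equivalently via sum-over-permutations) gives x^8 - 14x^7 + 76x^6 - 204x^5 + 286x^4 - 204x^3 + 68x^2 - 8x. Since p(0) = det(-L) = 0, x divides p(x).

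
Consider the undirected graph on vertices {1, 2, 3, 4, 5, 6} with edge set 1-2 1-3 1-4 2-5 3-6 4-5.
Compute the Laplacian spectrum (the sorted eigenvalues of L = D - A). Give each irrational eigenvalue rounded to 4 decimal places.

Each diagonal entry of L is the vertex degree and each off-diagonal entry is -1 where an edge is present, 0 otherwise; in the order [1, 2, 3, 4, 5, 6] the diagonal is [3, 2, 2, 2, 2, 1]. The multiplicity of 0 as a Laplacian eigenvalue equals the number of connected components. There is one zero in the spectrum, matching the 1 component.

[0, 0.4384, 2, 2, 3, 4.5616]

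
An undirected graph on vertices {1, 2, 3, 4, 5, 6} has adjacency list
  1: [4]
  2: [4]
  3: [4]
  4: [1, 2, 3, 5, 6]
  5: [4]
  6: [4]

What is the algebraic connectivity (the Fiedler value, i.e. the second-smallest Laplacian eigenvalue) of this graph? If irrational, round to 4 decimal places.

1

Reading degrees in the order [1, 2, 3, 4, 5, 6] gives [1, 1, 1, 5, 1, 1]; set D = diag(1, 1, 1, 5, 1, 1) and form L = D - A. The sorted Laplacian eigenvalues are [0, 1, 1, 1, 1, 6]; the algebraic connectivity is the second entry, 1.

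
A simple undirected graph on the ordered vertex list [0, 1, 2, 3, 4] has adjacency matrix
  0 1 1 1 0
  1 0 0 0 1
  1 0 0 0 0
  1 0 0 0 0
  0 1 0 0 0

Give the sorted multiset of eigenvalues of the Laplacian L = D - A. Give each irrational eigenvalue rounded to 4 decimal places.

Reading degrees in the order [0, 1, 2, 3, 4] gives [3, 2, 1, 1, 1]; set D = diag(3, 2, 1, 1, 1) and form L = D - A. Diagonalising L (or applying a numerical eigensolver to the 5x5 matrix) gives the spectrum above. The single zero eigenvalue shows the graph is connected.

[0, 0.5188, 1, 2.3111, 4.1701]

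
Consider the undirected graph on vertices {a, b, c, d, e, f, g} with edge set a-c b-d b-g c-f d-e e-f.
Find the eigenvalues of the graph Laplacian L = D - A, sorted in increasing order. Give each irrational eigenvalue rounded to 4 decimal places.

[0, 0.1981, 0.7530, 1.5550, 2.4450, 3.2470, 3.8019]

With the vertex order [a, b, c, d, e, f, g], the degrees are [1, 2, 2, 2, 2, 2, 1], giving D = diag(1, 2, 2, 2, 2, 2, 1) and L = D - A. Diagonalising L (or applying a numerical eigensolver to the 7x7 matrix) gives the spectrum above. The single zero eigenvalue shows the graph is connected.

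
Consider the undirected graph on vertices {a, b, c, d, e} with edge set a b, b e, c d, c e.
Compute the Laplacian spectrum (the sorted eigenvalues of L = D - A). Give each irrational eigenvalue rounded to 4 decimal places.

With the vertex order [a, b, c, d, e], the degrees are [1, 2, 2, 1, 2], giving D = diag(1, 2, 2, 1, 2) and L = D - A. L is symmetric positive semidefinite, so every eigenvalue is real and nonnegative.

[0, 0.3820, 1.3820, 2.6180, 3.6180]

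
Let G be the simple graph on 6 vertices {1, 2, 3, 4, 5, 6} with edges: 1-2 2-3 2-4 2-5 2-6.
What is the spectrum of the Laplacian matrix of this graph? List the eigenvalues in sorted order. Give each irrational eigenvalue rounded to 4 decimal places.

[0, 1, 1, 1, 1, 6]

Reading degrees in the order [1, 2, 3, 4, 5, 6] gives [1, 5, 1, 1, 1, 1]; set D = diag(1, 5, 1, 1, 1, 1) and form L = D - A. L is symmetric positive semidefinite, so every eigenvalue is real and nonnegative. The single zero eigenvalue shows the graph is connected.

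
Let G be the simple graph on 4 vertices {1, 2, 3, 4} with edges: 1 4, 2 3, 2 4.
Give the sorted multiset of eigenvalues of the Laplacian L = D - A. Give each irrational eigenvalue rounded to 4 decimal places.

With the vertex order [1, 2, 3, 4], the degrees are [1, 2, 1, 2], giving D = diag(1, 2, 1, 2) and L = D - A. Diagonalising L (or applying a numerical eigensolver to the 4x4 matrix) gives the spectrum above.

[0, 0.5858, 2, 3.4142]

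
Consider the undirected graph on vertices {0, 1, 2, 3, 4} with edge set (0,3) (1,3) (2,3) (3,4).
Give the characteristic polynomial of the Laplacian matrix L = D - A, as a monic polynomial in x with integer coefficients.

Reading degrees in the order [0, 1, 2, 3, 4] gives [1, 1, 1, 4, 1]; set D = diag(1, 1, 1, 4, 1) and form L = D - A. L has integer entries, so p(x) = det(xI - L) has integer coefficients. Expanding the determinant yields x^5 - 8x^4 + 18x^3 - 16x^2 + 5x. The constant term is 0 because L is singular (the all-ones vector lies in its kernel). The largest eigenvalue, 5, is at most the vertex count 5.

x^5 - 8x^4 + 18x^3 - 16x^2 + 5x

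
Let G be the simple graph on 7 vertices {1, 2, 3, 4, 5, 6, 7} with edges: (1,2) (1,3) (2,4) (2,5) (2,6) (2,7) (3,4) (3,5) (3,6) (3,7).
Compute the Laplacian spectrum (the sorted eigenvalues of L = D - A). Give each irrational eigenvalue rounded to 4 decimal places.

[0, 2, 2, 2, 2, 5, 7]

With the vertex order [1, 2, 3, 4, 5, 6, 7], the degrees are [2, 5, 5, 2, 2, 2, 2], giving D = diag(2, 5, 5, 2, 2, 2, 2) and L = D - A. L is symmetric positive semidefinite, so every eigenvalue is real and nonnegative. The single zero eigenvalue shows the graph is connected. There is one zero in the spectrum, matching the 1 component.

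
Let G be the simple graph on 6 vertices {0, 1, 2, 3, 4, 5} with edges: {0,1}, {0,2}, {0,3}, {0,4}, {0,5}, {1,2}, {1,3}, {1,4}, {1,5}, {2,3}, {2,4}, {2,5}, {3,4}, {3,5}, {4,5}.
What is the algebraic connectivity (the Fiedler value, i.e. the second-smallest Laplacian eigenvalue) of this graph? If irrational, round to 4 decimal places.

Reading degrees in the order [0, 1, 2, 3, 4, 5] gives [5, 5, 5, 5, 5, 5]; set D = diag(5, 5, 5, 5, 5, 5) and form L = D - A. Computing the eigenvalues of L and sorting gives [0, 6, 6, 6, 6, 6]. The Fiedler value lambda_2 = 6 is strictly positive, so the graph is connected. The largest eigenvalue, 6, is at most the vertex count 6.

6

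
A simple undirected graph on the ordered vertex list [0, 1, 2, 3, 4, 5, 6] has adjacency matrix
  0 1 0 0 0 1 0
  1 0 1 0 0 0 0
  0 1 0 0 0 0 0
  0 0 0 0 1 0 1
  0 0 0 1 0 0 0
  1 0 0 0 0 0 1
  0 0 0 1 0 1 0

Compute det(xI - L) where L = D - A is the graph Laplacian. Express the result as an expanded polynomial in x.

Reading degrees in the order [0, 1, 2, 3, 4, 5, 6] gives [2, 2, 1, 2, 1, 2, 2]; set D = diag(2, 2, 1, 2, 1, 2, 2) and form L = D - A. L has integer entries, so p(x) = det(xI - L) has integer coefficients. Expanding the determinant yields x^7 - 12x^6 + 55x^5 - 120x^4 + 126x^3 - 56x^2 + 7x. The coefficient of x^6 equals -trace(L) = -12, matching the sum of degrees. The eigenvalues sum to 12, which equals trace(L) = 2|E|.

x^7 - 12x^6 + 55x^5 - 120x^4 + 126x^3 - 56x^2 + 7x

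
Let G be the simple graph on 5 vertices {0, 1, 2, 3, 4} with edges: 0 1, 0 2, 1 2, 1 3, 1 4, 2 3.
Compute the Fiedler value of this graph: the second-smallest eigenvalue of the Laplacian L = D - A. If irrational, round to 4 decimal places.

With the vertex order [0, 1, 2, 3, 4], the degrees are [2, 4, 3, 2, 1], giving D = diag(2, 4, 3, 2, 1) and L = D - A. Computing the eigenvalues of L and sorting gives [0, 1, 2, 4, 5]. The Fiedler value lambda_2 = 1 is strictly positive, so the graph is connected. The largest eigenvalue, 5, is at most the vertex count 5. There is one zero in the spectrum, matching the 1 component.

1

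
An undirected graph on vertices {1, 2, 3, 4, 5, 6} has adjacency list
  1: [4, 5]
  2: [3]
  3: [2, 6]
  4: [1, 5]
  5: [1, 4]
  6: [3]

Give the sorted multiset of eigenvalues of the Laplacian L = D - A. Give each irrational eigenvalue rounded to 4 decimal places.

[0, 0, 1, 3, 3, 3]

Reading degrees in the order [1, 2, 3, 4, 5, 6] gives [2, 1, 2, 2, 2, 1]; set D = diag(2, 1, 2, 2, 2, 1) and form L = D - A. L is symmetric positive semidefinite, so every eigenvalue is real and nonnegative. The 2 zero eigenvalues correspond to the 2 connected components. The largest eigenvalue, 3, is at most the vertex count 6. The eigenvalues sum to 10, which equals trace(L) = 2|E|.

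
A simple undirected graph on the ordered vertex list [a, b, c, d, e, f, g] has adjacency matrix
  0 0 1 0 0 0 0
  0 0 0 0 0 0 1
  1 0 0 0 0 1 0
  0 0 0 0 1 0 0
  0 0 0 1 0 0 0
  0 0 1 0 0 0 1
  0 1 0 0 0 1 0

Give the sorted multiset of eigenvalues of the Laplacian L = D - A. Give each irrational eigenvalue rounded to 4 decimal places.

Each diagonal entry of L is the vertex degree and each off-diagonal entry is -1 where an edge is present, 0 otherwise; in the order [a, b, c, d, e, f, g] the diagonal is [1, 1, 2, 1, 1, 2, 2]. Since every row of L sums to 0, the all-ones vector is in the kernel and 0 is an eigenvalue. The 2 zero eigenvalues correspond to the 2 connected components.

[0, 0, 0.3820, 1.3820, 2, 2.6180, 3.6180]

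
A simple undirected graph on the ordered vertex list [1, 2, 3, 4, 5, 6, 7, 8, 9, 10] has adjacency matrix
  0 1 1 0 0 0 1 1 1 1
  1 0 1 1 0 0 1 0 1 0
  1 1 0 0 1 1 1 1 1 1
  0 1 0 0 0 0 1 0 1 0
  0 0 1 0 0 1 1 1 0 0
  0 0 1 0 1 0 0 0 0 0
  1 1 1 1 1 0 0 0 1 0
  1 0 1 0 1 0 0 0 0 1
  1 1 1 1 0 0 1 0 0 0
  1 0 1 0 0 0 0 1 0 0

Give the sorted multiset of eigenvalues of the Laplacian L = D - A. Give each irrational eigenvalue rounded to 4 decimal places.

Each diagonal entry of L is the vertex degree and each off-diagonal entry is -1 where an edge is present, 0 otherwise; in the order [1, 2, 3, 4, 5, 6, 7, 8, 9, 10] the diagonal is [6, 5, 8, 3, 4, 2, 6, 4, 5, 3]. Diagonalising L (or applying a numerical eigensolver to the 10x10 matrix) gives the spectrum above. The single zero eigenvalue shows the graph is connected.

[0, 1.4995, 1.9964, 3.7030, 4.2356, 5.1278, 6, 6.7991, 7.5544, 9.0842]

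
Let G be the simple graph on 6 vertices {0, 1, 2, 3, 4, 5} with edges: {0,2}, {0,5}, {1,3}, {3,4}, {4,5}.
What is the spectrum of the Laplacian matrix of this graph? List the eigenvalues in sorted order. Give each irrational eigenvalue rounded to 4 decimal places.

Reading degrees in the order [0, 1, 2, 3, 4, 5] gives [2, 1, 1, 2, 2, 2]; set D = diag(2, 1, 1, 2, 2, 2) and form L = D - A. L is symmetric positive semidefinite, so every eigenvalue is real and nonnegative. The single zero eigenvalue shows the graph is connected.

[0, 0.2679, 1, 2, 3, 3.7321]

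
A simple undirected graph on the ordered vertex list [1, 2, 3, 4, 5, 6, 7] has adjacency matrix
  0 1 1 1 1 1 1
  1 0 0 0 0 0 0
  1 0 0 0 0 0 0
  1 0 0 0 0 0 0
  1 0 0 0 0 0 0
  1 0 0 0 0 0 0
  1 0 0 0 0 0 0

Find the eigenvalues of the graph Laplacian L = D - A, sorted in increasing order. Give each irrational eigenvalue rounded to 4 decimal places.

[0, 1, 1, 1, 1, 1, 7]

With the vertex order [1, 2, 3, 4, 5, 6, 7], the degrees are [6, 1, 1, 1, 1, 1, 1], giving D = diag(6, 1, 1, 1, 1, 1, 1) and L = D - A. Diagonalising L (or applying a numerical eigensolver to the 7x7 matrix) gives the spectrum above. By the matrix-tree theorem the graph has (1/7) * product of the nonzero eigenvalues = 1 spanning tree.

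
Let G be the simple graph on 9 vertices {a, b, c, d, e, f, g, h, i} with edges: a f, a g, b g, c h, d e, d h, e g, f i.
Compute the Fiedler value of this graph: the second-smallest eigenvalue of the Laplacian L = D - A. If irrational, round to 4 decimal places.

0.1506

Each diagonal entry of L is the vertex degree and each off-diagonal entry is -1 where an edge is present, 0 otherwise; in the order [a, b, c, d, e, f, g, h, i] the diagonal is [2, 1, 1, 2, 2, 2, 3, 2, 1]. The smallest Laplacian eigenvalue is always 0. The next one, lambda_2 = 0.1506, measures how hard the graph is to disconnect: larger values mean better connectivity. The largest eigenvalue, 4.3699, is at most the vertex count 9.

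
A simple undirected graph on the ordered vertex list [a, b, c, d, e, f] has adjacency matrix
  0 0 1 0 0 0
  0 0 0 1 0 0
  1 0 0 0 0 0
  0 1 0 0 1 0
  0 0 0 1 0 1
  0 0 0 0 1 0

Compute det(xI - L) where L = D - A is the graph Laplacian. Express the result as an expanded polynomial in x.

x^6 - 8x^5 + 22x^4 - 24x^3 + 8x^2

Reading degrees in the order [a, b, c, d, e, f] gives [1, 1, 1, 2, 2, 1]; set D = diag(1, 1, 1, 2, 2, 1) and form L = D - A. L has integer entries, so p(x) = det(xI - L) has integer coefficients. Expanding the determinant yields x^6 - 8x^5 + 22x^4 - 24x^3 + 8x^2. The constant term is 0 because L is singular (the all-ones vector lies in its kernel). There are 2 zeros in the spectrum, matching the 2 components.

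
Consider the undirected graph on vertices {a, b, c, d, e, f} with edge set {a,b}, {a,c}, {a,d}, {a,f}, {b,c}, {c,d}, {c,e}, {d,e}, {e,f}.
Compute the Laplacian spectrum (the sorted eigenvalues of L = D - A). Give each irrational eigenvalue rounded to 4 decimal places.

[0, 1.6072, 2.3023, 3.6405, 4.8631, 5.5869]

Each diagonal entry of L is the vertex degree and each off-diagonal entry is -1 where an edge is present, 0 otherwise; in the order [a, b, c, d, e, f] the diagonal is [4, 2, 4, 3, 3, 2]. L is symmetric positive semidefinite, so every eigenvalue is real and nonnegative. The single zero eigenvalue shows the graph is connected.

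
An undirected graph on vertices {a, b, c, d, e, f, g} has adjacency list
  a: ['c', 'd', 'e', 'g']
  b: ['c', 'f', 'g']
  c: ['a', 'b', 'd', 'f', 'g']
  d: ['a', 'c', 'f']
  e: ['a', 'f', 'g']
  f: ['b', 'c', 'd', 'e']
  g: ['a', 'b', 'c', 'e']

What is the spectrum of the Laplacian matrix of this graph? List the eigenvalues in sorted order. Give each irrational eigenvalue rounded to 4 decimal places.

Each diagonal entry of L is the vertex degree and each off-diagonal entry is -1 where an edge is present, 0 otherwise; in the order [a, b, c, d, e, f, g] the diagonal is [4, 3, 5, 3, 3, 4, 4]. L is symmetric positive semidefinite, so every eigenvalue is real and nonnegative. The single zero eigenvalue shows the graph is connected. There is one zero in the spectrum, matching the 1 component.

[0, 2.5858, 2.5858, 3.5858, 5.4142, 5.4142, 6.4142]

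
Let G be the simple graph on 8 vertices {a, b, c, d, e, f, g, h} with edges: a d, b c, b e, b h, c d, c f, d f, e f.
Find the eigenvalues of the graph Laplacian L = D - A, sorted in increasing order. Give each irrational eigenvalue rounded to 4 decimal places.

Reading degrees in the order [a, b, c, d, e, f, g, h] gives [1, 3, 3, 3, 2, 3, 0, 1]; set D = diag(1, 3, 3, 3, 2, 3, 0, 1) and form L = D - A. The multiplicity of 0 as a Laplacian eigenvalue equals the number of connected components. The 2 zero eigenvalues correspond to the 2 connected components. There are 2 zeros in the spectrum, matching the 2 components. The largest eigenvalue, 4.8944, is at most the vertex count 8.

[0, 0, 0.5240, 1.0706, 2.0994, 3.0931, 4.3185, 4.8944]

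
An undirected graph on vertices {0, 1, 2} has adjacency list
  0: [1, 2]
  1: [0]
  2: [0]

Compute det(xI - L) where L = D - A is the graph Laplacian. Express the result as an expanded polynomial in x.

With the vertex order [0, 1, 2], the degrees are [2, 1, 1], giving D = diag(2, 1, 1) and L = D - A. The eigenvalues of L are [0, 1, 3]; the characteristic polynomial is the product of (x - lambda_i), which multiplies out to x^3 - 4x^2 + 3x. Since p(0) = det(-L) = 0, x divides p(x).

x^3 - 4x^2 + 3x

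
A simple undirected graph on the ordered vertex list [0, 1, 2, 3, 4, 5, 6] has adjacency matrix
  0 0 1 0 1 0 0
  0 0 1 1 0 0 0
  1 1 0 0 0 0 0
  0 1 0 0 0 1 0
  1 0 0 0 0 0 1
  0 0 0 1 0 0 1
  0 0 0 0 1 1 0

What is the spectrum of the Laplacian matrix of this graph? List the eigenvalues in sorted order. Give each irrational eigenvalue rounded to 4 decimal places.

[0, 0.7530, 0.7530, 2.4450, 2.4450, 3.8019, 3.8019]

Reading degrees in the order [0, 1, 2, 3, 4, 5, 6] gives [2, 2, 2, 2, 2, 2, 2]; set D = diag(2, 2, 2, 2, 2, 2, 2) and form L = D - A. The multiplicity of 0 as a Laplacian eigenvalue equals the number of connected components. By the matrix-tree theorem the graph has (1/7) * product of the nonzero eigenvalues = 7 spanning trees. The eigenvalues sum to 14, which equals trace(L) = 2|E|.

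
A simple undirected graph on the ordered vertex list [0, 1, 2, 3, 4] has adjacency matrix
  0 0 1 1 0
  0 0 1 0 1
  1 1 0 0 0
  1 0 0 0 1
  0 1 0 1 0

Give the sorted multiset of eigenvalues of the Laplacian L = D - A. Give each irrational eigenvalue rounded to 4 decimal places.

[0, 1.3820, 1.3820, 3.6180, 3.6180]

With the vertex order [0, 1, 2, 3, 4], the degrees are [2, 2, 2, 2, 2], giving D = diag(2, 2, 2, 2, 2) and L = D - A. Since every row of L sums to 0, the all-ones vector is in the kernel and 0 is an eigenvalue. The single zero eigenvalue shows the graph is connected. The largest eigenvalue, 3.6180, is at most the vertex count 5. The eigenvalues sum to 10, which equals trace(L) = 2|E|.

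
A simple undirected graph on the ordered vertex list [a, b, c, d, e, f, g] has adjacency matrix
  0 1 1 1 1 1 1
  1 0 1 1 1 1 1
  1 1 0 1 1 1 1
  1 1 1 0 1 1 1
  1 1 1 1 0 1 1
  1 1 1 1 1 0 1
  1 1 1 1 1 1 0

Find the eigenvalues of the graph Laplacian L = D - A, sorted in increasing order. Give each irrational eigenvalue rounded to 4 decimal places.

Reading degrees in the order [a, b, c, d, e, f, g] gives [6, 6, 6, 6, 6, 6, 6]; set D = diag(6, 6, 6, 6, 6, 6, 6) and form L = D - A. The multiplicity of 0 as a Laplacian eigenvalue equals the number of connected components. The single zero eigenvalue shows the graph is connected.

[0, 7, 7, 7, 7, 7, 7]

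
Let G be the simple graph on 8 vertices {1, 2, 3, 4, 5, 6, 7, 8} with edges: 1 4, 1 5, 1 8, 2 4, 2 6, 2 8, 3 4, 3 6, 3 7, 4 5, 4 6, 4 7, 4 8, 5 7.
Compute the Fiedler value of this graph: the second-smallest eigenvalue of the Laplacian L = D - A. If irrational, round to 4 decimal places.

1.7530

Each diagonal entry of L is the vertex degree and each off-diagonal entry is -1 where an edge is present, 0 otherwise; in the order [1, 2, 3, 4, 5, 6, 7, 8] the diagonal is [3, 3, 3, 7, 3, 3, 3, 3]. The sorted Laplacian eigenvalues are [0, 1.7530, 1.7530, 3.4450, 3.4450, 4.8019, 4.8019, 8]; the algebraic connectivity is the second entry, 1.7530. There is one zero in the spectrum, matching the 1 component.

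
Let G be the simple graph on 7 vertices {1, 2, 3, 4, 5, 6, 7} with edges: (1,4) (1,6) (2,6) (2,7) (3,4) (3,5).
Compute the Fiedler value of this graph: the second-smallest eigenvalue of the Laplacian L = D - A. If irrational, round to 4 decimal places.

With the vertex order [1, 2, 3, 4, 5, 6, 7], the degrees are [2, 2, 2, 2, 1, 2, 1], giving D = diag(2, 2, 2, 2, 1, 2, 1) and L = D - A. The sorted Laplacian eigenvalues are [0, 0.1981, 0.7530, 1.5550, 2.4450, 3.2470, 3.8019]; the algebraic connectivity is the second entry, 0.1981. By the matrix-tree theorem the graph has (1/7) * product of the nonzero eigenvalues = 1 spanning tree.

0.1981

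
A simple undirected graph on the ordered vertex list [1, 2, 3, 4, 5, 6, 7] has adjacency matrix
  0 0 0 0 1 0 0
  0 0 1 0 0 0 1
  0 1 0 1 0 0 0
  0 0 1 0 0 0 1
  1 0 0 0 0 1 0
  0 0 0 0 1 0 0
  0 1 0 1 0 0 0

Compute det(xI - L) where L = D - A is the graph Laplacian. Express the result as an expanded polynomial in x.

x^7 - 12x^6 + 55x^5 - 120x^4 + 124x^3 - 48x^2

Reading degrees in the order [1, 2, 3, 4, 5, 6, 7] gives [1, 2, 2, 2, 2, 1, 2]; set D = diag(1, 2, 2, 2, 2, 1, 2) and form L = D - A. The eigenvalues of L are [0, 0, 1, 2, 2, 3, 4]; the characteristic polynomial is the product of (x - lambda_i), which multiplies out to x^7 - 12x^6 + 55x^5 - 120x^4 + 124x^3 - 48x^2. The constant term is 0 because L is singular (the all-ones vector lies in its kernel). The largest eigenvalue, 4, is at most the vertex count 7.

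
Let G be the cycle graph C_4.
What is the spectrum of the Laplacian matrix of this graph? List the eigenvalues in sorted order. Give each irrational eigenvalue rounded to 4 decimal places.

[0, 2, 2, 4]

The graph has 4 vertices and degree multiset [2, 2, 2, 2]; D is the diagonal matrix of degrees and L = D - A. L is symmetric positive semidefinite, so every eigenvalue is real and nonnegative. The single zero eigenvalue shows the graph is connected. The eigenvalues sum to 8, which equals trace(L) = 2|E|.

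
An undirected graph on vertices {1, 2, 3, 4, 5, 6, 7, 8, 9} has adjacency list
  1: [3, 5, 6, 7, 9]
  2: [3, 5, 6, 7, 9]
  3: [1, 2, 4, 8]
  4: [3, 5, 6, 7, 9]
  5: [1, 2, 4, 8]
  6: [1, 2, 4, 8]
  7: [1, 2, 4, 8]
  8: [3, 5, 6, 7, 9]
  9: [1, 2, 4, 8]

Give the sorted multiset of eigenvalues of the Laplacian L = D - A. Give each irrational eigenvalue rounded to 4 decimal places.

Reading degrees in the order [1, 2, 3, 4, 5, 6, 7, 8, 9] gives [5, 5, 4, 5, 4, 4, 4, 5, 4]; set D = diag(5, 5, 4, 5, 4, 4, 4, 5, 4) and form L = D - A. The multiplicity of 0 as a Laplacian eigenvalue equals the number of connected components.

[0, 4, 4, 4, 4, 5, 5, 5, 9]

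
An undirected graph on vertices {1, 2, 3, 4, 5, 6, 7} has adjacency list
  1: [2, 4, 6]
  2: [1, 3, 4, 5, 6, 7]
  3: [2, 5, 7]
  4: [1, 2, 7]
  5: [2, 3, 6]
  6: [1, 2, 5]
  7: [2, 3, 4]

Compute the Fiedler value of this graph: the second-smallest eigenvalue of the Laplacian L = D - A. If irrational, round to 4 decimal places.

2

Each diagonal entry of L is the vertex degree and each off-diagonal entry is -1 where an edge is present, 0 otherwise; in the order [1, 2, 3, 4, 5, 6, 7] the diagonal is [3, 6, 3, 3, 3, 3, 3]. Computing the eigenvalues of L and sorting gives [0, 2, 2, 4, 4, 5, 7]. The Fiedler value lambda_2 = 2 is strictly positive, so the graph is connected. The largest eigenvalue, 7, is at most the vertex count 7.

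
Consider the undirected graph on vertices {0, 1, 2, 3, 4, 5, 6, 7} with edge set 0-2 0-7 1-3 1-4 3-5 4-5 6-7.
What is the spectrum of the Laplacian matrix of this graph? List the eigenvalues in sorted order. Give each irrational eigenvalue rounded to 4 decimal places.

[0, 0, 0.5858, 2, 2, 2, 3.4142, 4]

Each diagonal entry of L is the vertex degree and each off-diagonal entry is -1 where an edge is present, 0 otherwise; in the order [0, 1, 2, 3, 4, 5, 6, 7] the diagonal is [2, 2, 1, 2, 2, 2, 1, 2]. Since every row of L sums to 0, the all-ones vector is in the kernel and 0 is an eigenvalue. The 2 zero eigenvalues correspond to the 2 connected components. The largest eigenvalue, 4, is at most the vertex count 8.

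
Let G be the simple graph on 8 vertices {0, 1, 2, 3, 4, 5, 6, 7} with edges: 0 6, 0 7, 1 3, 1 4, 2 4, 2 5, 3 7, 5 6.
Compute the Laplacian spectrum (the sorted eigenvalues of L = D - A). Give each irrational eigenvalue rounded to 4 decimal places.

[0, 0.5858, 0.5858, 2, 2, 3.4142, 3.4142, 4]

Each diagonal entry of L is the vertex degree and each off-diagonal entry is -1 where an edge is present, 0 otherwise; in the order [0, 1, 2, 3, 4, 5, 6, 7] the diagonal is [2, 2, 2, 2, 2, 2, 2, 2]. Since every row of L sums to 0, the all-ones vector is in the kernel and 0 is an eigenvalue. The single zero eigenvalue shows the graph is connected. By the matrix-tree theorem the graph has (1/8) * product of the nonzero eigenvalues = 8 spanning trees.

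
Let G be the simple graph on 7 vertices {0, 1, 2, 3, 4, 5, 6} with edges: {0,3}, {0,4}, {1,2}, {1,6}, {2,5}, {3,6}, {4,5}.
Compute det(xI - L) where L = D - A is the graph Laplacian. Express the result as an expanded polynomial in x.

x^7 - 14x^6 + 77x^5 - 210x^4 + 294x^3 - 196x^2 + 49x

Each diagonal entry of L is the vertex degree and each off-diagonal entry is -1 where an edge is present, 0 otherwise; in the order [0, 1, 2, 3, 4, 5, 6] the diagonal is [2, 2, 2, 2, 2, 2, 2]. Computing det(xI - L) by cofactor expansion (or equivalently via sum-over-permutations) gives x^7 - 14x^6 + 77x^5 - 210x^4 + 294x^3 - 196x^2 + 49x. The constant term is 0 because L is singular (the all-ones vector lies in its kernel). The eigenvalues sum to 14, which equals trace(L) = 2|E|.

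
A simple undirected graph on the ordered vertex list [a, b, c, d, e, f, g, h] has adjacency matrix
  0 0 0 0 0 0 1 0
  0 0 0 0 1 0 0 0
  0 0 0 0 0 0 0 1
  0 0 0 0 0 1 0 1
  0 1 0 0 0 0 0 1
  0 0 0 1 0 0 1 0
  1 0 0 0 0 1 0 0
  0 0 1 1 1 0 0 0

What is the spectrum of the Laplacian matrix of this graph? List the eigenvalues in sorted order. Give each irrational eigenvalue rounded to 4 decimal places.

With the vertex order [a, b, c, d, e, f, g, h], the degrees are [1, 1, 1, 2, 2, 2, 2, 3], giving D = diag(1, 1, 1, 2, 2, 2, 2, 3) and L = D - A. Diagonalising L (or applying a numerical eigensolver to the 8x8 matrix) gives the spectrum above. The single zero eigenvalue shows the graph is connected. The eigenvalues sum to 14, which equals trace(L) = 2|E|. By the matrix-tree theorem the graph has (1/8) * product of the nonzero eigenvalues = 1 spanning tree.

[0, 0.1864, 0.5858, 1, 2, 2.4707, 3.4142, 4.3429]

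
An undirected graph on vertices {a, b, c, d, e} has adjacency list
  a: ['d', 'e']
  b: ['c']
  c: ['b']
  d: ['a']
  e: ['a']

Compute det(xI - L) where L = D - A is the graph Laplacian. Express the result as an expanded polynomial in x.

x^5 - 6x^4 + 11x^3 - 6x^2

Reading degrees in the order [a, b, c, d, e] gives [2, 1, 1, 1, 1]; set D = diag(2, 1, 1, 1, 1) and form L = D - A. Computing det(xI - L) by cofactor expansion (or equivalently via sum-over-permutations) gives x^5 - 6x^4 + 11x^3 - 6x^2. The coefficient of x^4 equals -trace(L) = -6, matching the sum of degrees.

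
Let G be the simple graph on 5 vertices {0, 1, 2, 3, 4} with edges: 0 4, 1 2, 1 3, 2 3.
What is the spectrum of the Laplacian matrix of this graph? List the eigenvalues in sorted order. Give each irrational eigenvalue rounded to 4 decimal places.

Each diagonal entry of L is the vertex degree and each off-diagonal entry is -1 where an edge is present, 0 otherwise; in the order [0, 1, 2, 3, 4] the diagonal is [1, 2, 2, 2, 1]. The multiplicity of 0 as a Laplacian eigenvalue equals the number of connected components. The 2 zero eigenvalues correspond to the 2 connected components. The largest eigenvalue, 3, is at most the vertex count 5.

[0, 0, 2, 3, 3]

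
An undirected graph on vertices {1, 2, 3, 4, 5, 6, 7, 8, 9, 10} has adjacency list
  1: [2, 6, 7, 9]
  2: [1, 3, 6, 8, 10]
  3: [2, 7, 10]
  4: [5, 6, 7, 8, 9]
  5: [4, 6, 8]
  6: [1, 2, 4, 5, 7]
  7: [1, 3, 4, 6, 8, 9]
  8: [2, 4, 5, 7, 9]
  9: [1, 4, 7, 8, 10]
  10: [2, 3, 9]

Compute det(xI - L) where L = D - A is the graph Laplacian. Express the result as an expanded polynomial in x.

x^10 - 44x^9 + 844x^8 - 9252x^7 + 63784x^6 - 286302x^5 + 834929x^4 - 1521200x^3 + 1565224x^2 - 689120x

Reading degrees in the order [1, 2, 3, 4, 5, 6, 7, 8, 9, 10] gives [4, 5, 3, 5, 3, 5, 6, 5, 5, 3]; set D = diag(4, 5, 3, 5, 3, 5, 6, 5, 5, 3) and form L = D - A. Computing det(xI - L) by cofactor expansion (or equivalently via sum-over-permutations) gives x^10 - 44x^9 + 844x^8 - 9252x^7 + 63784x^6 - 286302x^5 + 834929x^4 - 1521200x^3 + 1565224x^2 - 689120x. Since p(0) = det(-L) = 0, x divides p(x). The largest eigenvalue, 7.8649, is at most the vertex count 10.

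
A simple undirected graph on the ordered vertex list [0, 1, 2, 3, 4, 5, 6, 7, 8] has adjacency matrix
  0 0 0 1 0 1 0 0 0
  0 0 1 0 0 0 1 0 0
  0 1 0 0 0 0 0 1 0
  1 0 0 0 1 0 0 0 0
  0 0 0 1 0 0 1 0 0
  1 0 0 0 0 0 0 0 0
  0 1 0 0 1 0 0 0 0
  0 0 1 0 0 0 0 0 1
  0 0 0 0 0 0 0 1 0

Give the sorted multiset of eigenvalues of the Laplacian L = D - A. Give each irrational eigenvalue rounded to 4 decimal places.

Each diagonal entry of L is the vertex degree and each off-diagonal entry is -1 where an edge is present, 0 otherwise; in the order [0, 1, 2, 3, 4, 5, 6, 7, 8] the diagonal is [2, 2, 2, 2, 2, 1, 2, 2, 1]. Since every row of L sums to 0, the all-ones vector is in the kernel and 0 is an eigenvalue. The single zero eigenvalue shows the graph is connected. By the matrix-tree theorem the graph has (1/9) * product of the nonzero eigenvalues = 1 spanning tree.

[0, 0.1206, 0.4679, 1, 1.6527, 2.3473, 3, 3.5321, 3.8794]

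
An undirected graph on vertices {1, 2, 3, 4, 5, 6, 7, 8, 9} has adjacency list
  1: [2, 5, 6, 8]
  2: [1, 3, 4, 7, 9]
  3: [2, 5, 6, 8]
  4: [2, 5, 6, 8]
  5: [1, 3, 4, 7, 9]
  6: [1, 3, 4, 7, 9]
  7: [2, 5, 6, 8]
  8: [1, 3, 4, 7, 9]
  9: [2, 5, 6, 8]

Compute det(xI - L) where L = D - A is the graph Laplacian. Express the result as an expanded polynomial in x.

x^9 - 40x^8 + 690x^7 - 6720x^6 + 40485x^5 - 154704x^4 + 366560x^3 - 492800x^2 + 288000x

Reading degrees in the order [1, 2, 3, 4, 5, 6, 7, 8, 9] gives [4, 5, 4, 4, 5, 5, 4, 5, 4]; set D = diag(4, 5, 4, 4, 5, 5, 4, 5, 4) and form L = D - A. The eigenvalues of L are [0, 4, 4, 4, 4, 5, 5, 5, 9]; the characteristic polynomial is the product of (x - lambda_i), which multiplies out to x^9 - 40x^8 + 690x^7 - 6720x^6 + 40485x^5 - 154704x^4 + 366560x^3 - 492800x^2 + 288000x. The constant term is 0 because L is singular (the all-ones vector lies in its kernel). There is one zero in the spectrum, matching the 1 component.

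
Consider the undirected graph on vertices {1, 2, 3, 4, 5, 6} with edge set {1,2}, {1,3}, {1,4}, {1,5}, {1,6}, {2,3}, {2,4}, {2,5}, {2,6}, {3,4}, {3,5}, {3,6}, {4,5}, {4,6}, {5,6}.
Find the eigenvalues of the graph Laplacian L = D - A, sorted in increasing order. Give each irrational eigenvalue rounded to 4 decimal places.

Reading degrees in the order [1, 2, 3, 4, 5, 6] gives [5, 5, 5, 5, 5, 5]; set D = diag(5, 5, 5, 5, 5, 5) and form L = D - A. L is symmetric positive semidefinite, so every eigenvalue is real and nonnegative. The eigenvalues sum to 30, which equals trace(L) = 2|E|. There is one zero in the spectrum, matching the 1 component.

[0, 6, 6, 6, 6, 6]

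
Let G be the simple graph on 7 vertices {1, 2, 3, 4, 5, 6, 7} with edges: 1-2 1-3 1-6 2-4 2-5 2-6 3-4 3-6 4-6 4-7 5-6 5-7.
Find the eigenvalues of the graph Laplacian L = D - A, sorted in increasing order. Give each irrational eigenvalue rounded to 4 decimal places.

[0, 1.5205, 2.7769, 3.6706, 4, 5.7716, 6.2604]

Each diagonal entry of L is the vertex degree and each off-diagonal entry is -1 where an edge is present, 0 otherwise; in the order [1, 2, 3, 4, 5, 6, 7] the diagonal is [3, 4, 3, 4, 3, 5, 2]. L is symmetric positive semidefinite, so every eigenvalue is real and nonnegative. The largest eigenvalue, 6.2604, is at most the vertex count 7.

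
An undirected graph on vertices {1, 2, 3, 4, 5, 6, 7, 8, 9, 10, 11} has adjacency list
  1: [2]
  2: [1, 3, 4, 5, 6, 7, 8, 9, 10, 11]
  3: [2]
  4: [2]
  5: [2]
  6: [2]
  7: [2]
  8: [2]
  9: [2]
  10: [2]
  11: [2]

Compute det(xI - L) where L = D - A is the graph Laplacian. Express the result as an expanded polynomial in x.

With the vertex order [1, 2, 3, 4, 5, 6, 7, 8, 9, 10, 11], the degrees are [1, 10, 1, 1, 1, 1, 1, 1, 1, 1, 1], giving D = diag(1, 10, 1, 1, 1, 1, 1, 1, 1, 1, 1) and L = D - A. L has integer entries, so p(x) = det(xI - L) has integer coefficients. Expanding the determinant yields x^11 - 20x^10 + 135x^9 - 480x^8 + 1050x^7 - 1512x^6 + 1470x^5 - 960x^4 + 405x^3 - 100x^2 + 11x. The constant term is 0 because L is singular (the all-ones vector lies in its kernel).

x^11 - 20x^10 + 135x^9 - 480x^8 + 1050x^7 - 1512x^6 + 1470x^5 - 960x^4 + 405x^3 - 100x^2 + 11x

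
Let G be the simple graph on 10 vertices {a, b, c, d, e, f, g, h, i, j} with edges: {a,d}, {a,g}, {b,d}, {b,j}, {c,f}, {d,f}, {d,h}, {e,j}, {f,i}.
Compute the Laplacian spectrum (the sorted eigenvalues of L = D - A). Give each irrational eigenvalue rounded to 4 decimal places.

[0, 0.2207, 0.3298, 0.7073, 1, 1.4285, 2.3268, 3.0917, 3.5074, 5.3876]

Reading degrees in the order [a, b, c, d, e, f, g, h, i, j] gives [2, 2, 1, 4, 1, 3, 1, 1, 1, 2]; set D = diag(2, 2, 1, 4, 1, 3, 1, 1, 1, 2) and form L = D - A. Since every row of L sums to 0, the all-ones vector is in the kernel and 0 is an eigenvalue. By the matrix-tree theorem the graph has (1/10) * product of the nonzero eigenvalues = 1 spanning tree.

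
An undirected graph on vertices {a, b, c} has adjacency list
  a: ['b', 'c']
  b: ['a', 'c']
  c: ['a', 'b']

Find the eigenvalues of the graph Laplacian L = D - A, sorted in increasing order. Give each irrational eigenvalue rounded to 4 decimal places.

Each diagonal entry of L is the vertex degree and each off-diagonal entry is -1 where an edge is present, 0 otherwise; in the order [a, b, c] the diagonal is [2, 2, 2]. Since every row of L sums to 0, the all-ones vector is in the kernel and 0 is an eigenvalue. The single zero eigenvalue shows the graph is connected.

[0, 3, 3]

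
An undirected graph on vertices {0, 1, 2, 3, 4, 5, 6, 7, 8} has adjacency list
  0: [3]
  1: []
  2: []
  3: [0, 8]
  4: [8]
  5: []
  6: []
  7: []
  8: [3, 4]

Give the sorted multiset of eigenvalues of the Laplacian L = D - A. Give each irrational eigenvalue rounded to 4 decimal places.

[0, 0, 0, 0, 0, 0, 0.5858, 2, 3.4142]

Reading degrees in the order [0, 1, 2, 3, 4, 5, 6, 7, 8] gives [1, 0, 0, 2, 1, 0, 0, 0, 2]; set D = diag(1, 0, 0, 2, 1, 0, 0, 0, 2) and form L = D - A. The multiplicity of 0 as a Laplacian eigenvalue equals the number of connected components. The 6 zero eigenvalues correspond to the 6 connected components.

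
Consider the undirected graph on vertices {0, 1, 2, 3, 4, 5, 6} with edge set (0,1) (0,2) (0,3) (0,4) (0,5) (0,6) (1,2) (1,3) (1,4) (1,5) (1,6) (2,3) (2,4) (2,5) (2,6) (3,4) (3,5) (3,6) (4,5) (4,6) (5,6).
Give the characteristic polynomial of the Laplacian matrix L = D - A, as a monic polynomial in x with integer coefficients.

x^7 - 42x^6 + 735x^5 - 6860x^4 + 36015x^3 - 100842x^2 + 117649x

With the vertex order [0, 1, 2, 3, 4, 5, 6], the degrees are [6, 6, 6, 6, 6, 6, 6], giving D = diag(6, 6, 6, 6, 6, 6, 6) and L = D - A. L has integer entries, so p(x) = det(xI - L) has integer coefficients. Expanding the determinant yields x^7 - 42x^6 + 735x^5 - 6860x^4 + 36015x^3 - 100842x^2 + 117649x. The coefficient of x^6 equals -trace(L) = -42, matching the sum of degrees. The eigenvalues sum to 42, which equals trace(L) = 2|E|.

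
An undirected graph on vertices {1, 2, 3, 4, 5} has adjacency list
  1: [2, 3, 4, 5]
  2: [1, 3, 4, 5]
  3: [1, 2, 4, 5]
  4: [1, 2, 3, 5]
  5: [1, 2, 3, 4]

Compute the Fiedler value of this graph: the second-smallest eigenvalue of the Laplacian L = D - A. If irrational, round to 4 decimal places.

5

Reading degrees in the order [1, 2, 3, 4, 5] gives [4, 4, 4, 4, 4]; set D = diag(4, 4, 4, 4, 4) and form L = D - A. The sorted Laplacian eigenvalues are [0, 5, 5, 5, 5]; the algebraic connectivity is the second entry, 5. The eigenvalues sum to 20, which equals trace(L) = 2|E|.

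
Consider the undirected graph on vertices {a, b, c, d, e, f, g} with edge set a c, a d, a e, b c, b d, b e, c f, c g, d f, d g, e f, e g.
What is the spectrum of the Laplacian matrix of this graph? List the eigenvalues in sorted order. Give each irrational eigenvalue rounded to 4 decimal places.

[0, 3, 3, 3, 4, 4, 7]

Each diagonal entry of L is the vertex degree and each off-diagonal entry is -1 where an edge is present, 0 otherwise; in the order [a, b, c, d, e, f, g] the diagonal is [3, 3, 4, 4, 4, 3, 3]. The multiplicity of 0 as a Laplacian eigenvalue equals the number of connected components. The single zero eigenvalue shows the graph is connected.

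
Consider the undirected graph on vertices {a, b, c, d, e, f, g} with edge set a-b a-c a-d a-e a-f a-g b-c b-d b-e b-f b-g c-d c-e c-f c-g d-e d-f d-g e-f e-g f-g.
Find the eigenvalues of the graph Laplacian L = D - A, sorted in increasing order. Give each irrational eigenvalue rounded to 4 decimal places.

[0, 7, 7, 7, 7, 7, 7]

With the vertex order [a, b, c, d, e, f, g], the degrees are [6, 6, 6, 6, 6, 6, 6], giving D = diag(6, 6, 6, 6, 6, 6, 6) and L = D - A. Since every row of L sums to 0, the all-ones vector is in the kernel and 0 is an eigenvalue. The largest eigenvalue, 7, is at most the vertex count 7. By the matrix-tree theorem the graph has (1/7) * product of the nonzero eigenvalues = 16807 spanning trees.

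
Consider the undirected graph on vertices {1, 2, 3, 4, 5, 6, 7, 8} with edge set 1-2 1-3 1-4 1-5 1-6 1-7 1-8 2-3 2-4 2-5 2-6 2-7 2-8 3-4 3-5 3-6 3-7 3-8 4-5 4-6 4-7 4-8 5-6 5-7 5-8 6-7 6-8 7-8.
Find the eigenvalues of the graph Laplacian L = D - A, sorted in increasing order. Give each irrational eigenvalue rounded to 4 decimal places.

Reading degrees in the order [1, 2, 3, 4, 5, 6, 7, 8] gives [7, 7, 7, 7, 7, 7, 7, 7]; set D = diag(7, 7, 7, 7, 7, 7, 7, 7) and form L = D - A. L is symmetric positive semidefinite, so every eigenvalue is real and nonnegative.

[0, 8, 8, 8, 8, 8, 8, 8]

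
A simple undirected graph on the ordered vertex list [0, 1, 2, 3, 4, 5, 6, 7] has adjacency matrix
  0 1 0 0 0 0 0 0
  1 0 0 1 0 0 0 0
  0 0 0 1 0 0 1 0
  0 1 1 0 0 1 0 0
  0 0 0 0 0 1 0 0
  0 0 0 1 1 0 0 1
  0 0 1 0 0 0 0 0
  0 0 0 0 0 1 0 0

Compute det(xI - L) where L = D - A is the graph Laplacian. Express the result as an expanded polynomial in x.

Each diagonal entry of L is the vertex degree and each off-diagonal entry is -1 where an edge is present, 0 otherwise; in the order [0, 1, 2, 3, 4, 5, 6, 7] the diagonal is [1, 2, 2, 3, 1, 3, 1, 1]. L has integer entries, so p(x) = det(xI - L) has integer coefficients. Expanding the determinant yields x^8 - 14x^7 + 76x^6 - 204x^5 + 286x^4 - 204x^3 + 67x^2 - 8x. The constant term is 0 because L is singular (the all-ones vector lies in its kernel). The eigenvalues sum to 14, which equals trace(L) = 2|E|.

x^8 - 14x^7 + 76x^6 - 204x^5 + 286x^4 - 204x^3 + 67x^2 - 8x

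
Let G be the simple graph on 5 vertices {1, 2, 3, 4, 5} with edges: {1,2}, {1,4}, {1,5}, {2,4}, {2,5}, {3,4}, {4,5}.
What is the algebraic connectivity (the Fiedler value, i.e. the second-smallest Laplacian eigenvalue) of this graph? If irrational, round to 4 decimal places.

1

With the vertex order [1, 2, 3, 4, 5], the degrees are [3, 3, 1, 4, 3], giving D = diag(3, 3, 1, 4, 3) and L = D - A. Computing the eigenvalues of L and sorting gives [0, 1, 4, 4, 5]. The Fiedler value lambda_2 = 1 is strictly positive, so the graph is connected. By the matrix-tree theorem the graph has (1/5) * product of the nonzero eigenvalues = 16 spanning trees.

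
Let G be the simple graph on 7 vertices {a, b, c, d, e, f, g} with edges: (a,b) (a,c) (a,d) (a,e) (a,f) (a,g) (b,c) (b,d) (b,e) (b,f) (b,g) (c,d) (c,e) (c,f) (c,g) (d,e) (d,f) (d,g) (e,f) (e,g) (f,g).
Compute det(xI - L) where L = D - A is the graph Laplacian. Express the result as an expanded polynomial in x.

With the vertex order [a, b, c, d, e, f, g], the degrees are [6, 6, 6, 6, 6, 6, 6], giving D = diag(6, 6, 6, 6, 6, 6, 6) and L = D - A. L has integer entries, so p(x) = det(xI - L) has integer coefficients. Expanding the determinant yields x^7 - 42x^6 + 735x^5 - 6860x^4 + 36015x^3 - 100842x^2 + 117649x. The coefficient of x^6 equals -trace(L) = -42, matching the sum of degrees. There is one zero in the spectrum, matching the 1 component.

x^7 - 42x^6 + 735x^5 - 6860x^4 + 36015x^3 - 100842x^2 + 117649x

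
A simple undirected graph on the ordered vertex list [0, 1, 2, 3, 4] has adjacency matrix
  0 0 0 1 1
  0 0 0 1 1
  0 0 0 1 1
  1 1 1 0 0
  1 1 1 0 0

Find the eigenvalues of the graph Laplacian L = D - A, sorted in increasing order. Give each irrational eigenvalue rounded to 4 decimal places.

[0, 2, 2, 3, 5]

Reading degrees in the order [0, 1, 2, 3, 4] gives [2, 2, 2, 3, 3]; set D = diag(2, 2, 2, 3, 3) and form L = D - A. L is symmetric positive semidefinite, so every eigenvalue is real and nonnegative. The single zero eigenvalue shows the graph is connected. The largest eigenvalue, 5, is at most the vertex count 5.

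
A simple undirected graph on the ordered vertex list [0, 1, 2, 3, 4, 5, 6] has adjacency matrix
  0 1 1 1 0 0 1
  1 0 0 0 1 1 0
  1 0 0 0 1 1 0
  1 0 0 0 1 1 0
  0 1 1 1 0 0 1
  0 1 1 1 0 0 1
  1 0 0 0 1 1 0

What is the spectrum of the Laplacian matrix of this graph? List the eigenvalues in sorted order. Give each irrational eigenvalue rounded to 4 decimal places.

[0, 3, 3, 3, 4, 4, 7]

Reading degrees in the order [0, 1, 2, 3, 4, 5, 6] gives [4, 3, 3, 3, 4, 4, 3]; set D = diag(4, 3, 3, 3, 4, 4, 3) and form L = D - A. The multiplicity of 0 as a Laplacian eigenvalue equals the number of connected components. The single zero eigenvalue shows the graph is connected. The eigenvalues sum to 24, which equals trace(L) = 2|E|.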